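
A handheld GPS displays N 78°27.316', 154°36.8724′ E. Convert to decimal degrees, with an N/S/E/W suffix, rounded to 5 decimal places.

78.45527° N, 154.61454° E

Lat: 27.316′ = 0.455267°; total 78.455267
Lon: 154 + 36.8724/60 = 154.614540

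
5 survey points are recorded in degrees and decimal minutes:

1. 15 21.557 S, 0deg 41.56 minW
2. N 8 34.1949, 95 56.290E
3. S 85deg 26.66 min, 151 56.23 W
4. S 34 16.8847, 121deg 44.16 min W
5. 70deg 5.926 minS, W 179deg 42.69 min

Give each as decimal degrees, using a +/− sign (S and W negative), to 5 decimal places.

Point 1:
  φ: 21.557′ = 0.359283°; total 15.359283
  S → negative
  Longitude: 41.56′ = 0.692667°; total 0.692667
  hemisphere W, so the sign is −
Point 2:
  φ: 34.1949′ = 0.569915°; total 8.569915
  N ⇒ keep positive
  λ: 56.29′ = 0.938167°; total 95.938167
  E → positive
Point 3:
  Latitude: 26.66′ = 0.444333°; total 85.444333
  S ⇒ negate
  λ: 151 + 56.23/60 = 151.937167
  hemisphere W, so the sign is −
Point 4:
  φ: 34 + 16.8847/60 = 34.281412
  hemisphere S, so the sign is −
  Lon: 121 + 44.16/60 = 121.736000
  W → negative
Point 5:
  Lat: 70 + 5.926/60 = 70.098767
  S → negative
  λ: 42.69′ = 0.711500°; total 179.711500
  hemisphere W, so the sign is −

1. -15.35928, -0.69267
2. 8.56992, 95.93817
3. -85.44433, -151.93717
4. -34.28141, -121.73600
5. -70.09877, -179.71150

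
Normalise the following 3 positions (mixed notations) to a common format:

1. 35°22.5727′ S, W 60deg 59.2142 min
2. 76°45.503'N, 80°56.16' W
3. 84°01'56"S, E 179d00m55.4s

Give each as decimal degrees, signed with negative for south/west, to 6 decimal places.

Point 1:
  Latitude: 22.5727′ = 0.376212°; total 35.3762117
  S ⇒ negate
  λ: 60 + 59.2142/60 = 60.9869033
  W → negative
Point 2:
  Lat: 45.503′ = 0.758383°; total 76.7583833
  N ⇒ keep positive
  λ: 56.16′ = 0.936000°; total 80.9360000
  W ⇒ negate
Point 3:
  Lat: 1′ + 56″ = 1.93333′; 84 + 1.93333/60 = 84.0322222
  hemisphere S, so the sign is −
  Lon: 179 + 0/60 + 55.4/3600 = 179.0153889
  E ⇒ keep positive

1. -35.376212, -60.986903
2. 76.758383, -80.936000
3. -84.032222, 179.015389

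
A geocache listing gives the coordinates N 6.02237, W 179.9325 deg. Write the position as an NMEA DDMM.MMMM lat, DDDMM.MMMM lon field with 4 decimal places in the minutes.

φ: 6° + 0.022370 × 60 = 6° 1.342200′
Lon: fractional part 0.932500 → 55.950000 minutes

0601.3422,N / 17955.9500,W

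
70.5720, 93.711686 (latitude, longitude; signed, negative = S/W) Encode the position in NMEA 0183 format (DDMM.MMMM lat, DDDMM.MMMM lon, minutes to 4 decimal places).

7034.3200,N / 09342.7012,E

Latitude: fractional part 0.572000 → 34.320000 minutes
Lon: minutes = (93.711686 − 93) × 60 = 42.701160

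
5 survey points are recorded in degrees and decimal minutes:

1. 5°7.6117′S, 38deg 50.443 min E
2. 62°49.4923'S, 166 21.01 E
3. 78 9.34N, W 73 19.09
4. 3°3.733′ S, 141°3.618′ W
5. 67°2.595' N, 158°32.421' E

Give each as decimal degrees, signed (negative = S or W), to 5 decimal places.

Point 1:
  Latitude: 5 + 7.6117/60 = 5.126862
  S → negative
  Longitude: 50.443′ = 0.840717°; total 38.840717
  E ⇒ keep positive
Point 2:
  Latitude: 49.4923′ = 0.824872°; total 62.824872
  S → negative
  Longitude: 21.01′ = 0.350167°; total 166.350167
  E ⇒ keep positive
Point 3:
  φ: 9.34′ = 0.155667°; total 78.155667
  N → positive
  Longitude: 73 + 19.09/60 = 73.318167
  W ⇒ negate
Point 4:
  φ: 3 + 3.733/60 = 3.062217
  S ⇒ negate
  Lon: 141 + 3.618/60 = 141.060300
  W → negative
Point 5:
  Lat: 67 + 2.595/60 = 67.043250
  N → positive
  Longitude: 32.421′ = 0.540350°; total 158.540350
  E → positive

1. -5.12686, 38.84072
2. -62.82487, 166.35017
3. 78.15567, -73.31817
4. -3.06222, -141.06030
5. 67.04325, 158.54035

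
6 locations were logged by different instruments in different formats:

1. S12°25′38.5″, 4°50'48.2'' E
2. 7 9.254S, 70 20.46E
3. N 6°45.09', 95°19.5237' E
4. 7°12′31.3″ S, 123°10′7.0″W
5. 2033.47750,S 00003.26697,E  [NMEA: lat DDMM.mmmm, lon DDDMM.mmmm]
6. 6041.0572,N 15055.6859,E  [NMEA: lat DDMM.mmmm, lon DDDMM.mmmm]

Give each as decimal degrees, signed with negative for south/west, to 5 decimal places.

1. -12.42736, 4.84672
2. -7.15423, 70.34100
3. 6.75150, 95.32540
4. -7.20869, -123.16861
5. -20.55796, 0.05445
6. 60.68429, 150.92810

Point 1:
  φ: 12° + 25/60 + 38.5/3600 = 12 + 0.416667 + 0.010694 = 12.427361
  S → negative
  λ: 50′ + 48.2″ = 50.80333′; 4 + 50.80333/60 = 4.846722
  E → positive
Point 2:
  Lat: 9.254′ = 0.154233°; total 7.154233
  S → negative
  λ: 70 + 20.46/60 = 70.341000
  E → positive
Point 3:
  Lat: 45.09′ = 0.751500°; total 6.751500
  N ⇒ keep positive
  λ: 95 + 19.5237/60 = 95.325395
  E ⇒ keep positive
Point 4:
  φ: 12′ + 31.3″ = 12.52167′; 7 + 12.52167/60 = 7.208694
  S → negative
  λ: 123 + 10/60 + 7/3600 = 123.168611
  W ⇒ negate
Point 5:
  Latitude: degrees = first 2 digits = 20, minutes = 33.4775; 20 + 33.4775/60 = 20.557958
  S → negative
  Lon: degrees = first 3 digits = 0, minutes = 3.26697; 0 + 3.26697/60 = 0.054450
  E → positive
Point 6:
  Lat: split at 2 digits → 60° and 41.0572′; 60 + 41.0572/60 = 60.684287
  N ⇒ keep positive
  λ: degrees = first 3 digits = 150, minutes = 55.6859; 150 + 55.6859/60 = 150.928098
  E ⇒ keep positive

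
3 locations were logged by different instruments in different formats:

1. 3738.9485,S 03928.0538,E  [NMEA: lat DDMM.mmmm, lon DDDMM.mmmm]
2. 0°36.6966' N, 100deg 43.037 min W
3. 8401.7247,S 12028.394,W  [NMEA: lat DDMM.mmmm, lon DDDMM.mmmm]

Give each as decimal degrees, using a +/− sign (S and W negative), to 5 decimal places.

1. -37.64914, 39.46756
2. 0.61161, -100.71728
3. -84.02875, -120.47323

Point 1:
  Lat: split at 2 digits → 37° and 38.9485′; 37 + 38.9485/60 = 37.649142
  S ⇒ negate
  Longitude: degrees = first 3 digits = 39, minutes = 28.0538; 39 + 28.0538/60 = 39.467563
  E → positive
Point 2:
  Latitude: 0 + 36.6966/60 = 0.611610
  N ⇒ keep positive
  Lon: 100 + 43.037/60 = 100.717283
  hemisphere W, so the sign is −
Point 3:
  Latitude: degrees = first 2 digits = 84, minutes = 1.7247; 84 + 1.7247/60 = 84.028745
  S → negative
  Longitude: split at 3 digits → 120° and 28.394′; 120 + 28.394/60 = 120.473233
  hemisphere W, so the sign is −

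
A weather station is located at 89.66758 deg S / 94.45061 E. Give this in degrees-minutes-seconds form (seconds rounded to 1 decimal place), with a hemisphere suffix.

89°40′3.3″ S, 94°27′2.2″ E

Lat: 0.667580° → 40.05480′; 0.05480 × 60 = 3.288″
Lon: whole degrees 94; 27.03660′ → 27′ and 2.196″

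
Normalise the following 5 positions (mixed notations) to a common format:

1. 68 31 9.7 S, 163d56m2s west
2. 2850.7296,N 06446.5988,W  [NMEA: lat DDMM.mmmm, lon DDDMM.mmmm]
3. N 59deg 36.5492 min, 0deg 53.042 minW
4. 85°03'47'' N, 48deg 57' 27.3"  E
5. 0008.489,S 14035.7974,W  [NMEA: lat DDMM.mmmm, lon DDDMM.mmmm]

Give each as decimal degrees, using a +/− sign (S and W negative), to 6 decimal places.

Point 1:
  Latitude: 31′ + 9.7″ = 31.16167′; 68 + 31.16167/60 = 68.5193611
  S → negative
  Lon: 163° + 56/60 + 2/3600 = 163 + 0.933333 + 0.000556 = 163.9338889
  hemisphere W, so the sign is −
Point 2:
  φ: degrees = first 2 digits = 28, minutes = 50.7296; 28 + 50.7296/60 = 28.8454933
  N → positive
  Lon: split at 3 digits → 064° and 46.5988′; 64 + 46.5988/60 = 64.7766467
  W ⇒ negate
Point 3:
  Lat: 36.5492′ = 0.609153°; total 59.6091533
  N → positive
  Lon: 53.042′ = 0.884033°; total 0.8840333
  W ⇒ negate
Point 4:
  Latitude: 85° + 3/60 + 47/3600 = 85 + 0.050000 + 0.013056 = 85.0630556
  N ⇒ keep positive
  Lon: 48° + 57/60 + 27.3/3600 = 48 + 0.950000 + 0.007583 = 48.9575833
  E → positive
Point 5:
  Lat: degrees = first 2 digits = 0, minutes = 8.489; 0 + 8.489/60 = 0.1414833
  S ⇒ negate
  Lon: degrees = first 3 digits = 140, minutes = 35.7974; 140 + 35.7974/60 = 140.5966233
  W → negative

1. -68.519361, -163.933889
2. 28.845493, -64.776647
3. 59.609153, -0.884033
4. 85.063056, 48.957583
5. -0.141483, -140.596623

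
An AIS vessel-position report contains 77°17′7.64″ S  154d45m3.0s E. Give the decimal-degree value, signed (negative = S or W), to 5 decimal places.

Latitude: 17′ + 7.64″ = 17.12733′; 77 + 17.12733/60 = 77.285456
S ⇒ negate
Longitude: 154° + 45/60 + 3/3600 = 154 + 0.750000 + 0.000833 = 154.750833
E → positive

-77.28546, 154.75083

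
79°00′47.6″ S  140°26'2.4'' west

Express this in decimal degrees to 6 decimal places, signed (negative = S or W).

-79.013222, -140.434000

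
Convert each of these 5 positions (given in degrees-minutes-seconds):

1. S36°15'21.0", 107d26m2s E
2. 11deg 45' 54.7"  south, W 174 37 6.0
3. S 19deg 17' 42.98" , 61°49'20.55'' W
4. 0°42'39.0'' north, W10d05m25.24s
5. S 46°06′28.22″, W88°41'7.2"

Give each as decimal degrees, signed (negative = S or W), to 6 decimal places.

Point 1:
  φ: 36° + 15/60 + 21/3600 = 36 + 0.250000 + 0.005833 = 36.2558333
  hemisphere S, so the sign is −
  Lon: 26′ + 2″ = 26.03333′; 107 + 26.03333/60 = 107.4338889
  E ⇒ keep positive
Point 2:
  Latitude: 11 + 45/60 + 54.7/3600 = 11.7651944
  hemisphere S, so the sign is −
  Lon: 174° + 37/60 + 6/3600 = 174 + 0.616667 + 0.001667 = 174.6183333
  hemisphere W, so the sign is −
Point 3:
  φ: 19 + 17/60 + 42.98/3600 = 19.2952722
  S → negative
  Longitude: 49′ + 20.55″ = 49.34250′; 61 + 49.34250/60 = 61.8223750
  W ⇒ negate
Point 4:
  Latitude: 0 + 42/60 + 39/3600 = 0.7108333
  N ⇒ keep positive
  λ: 10° + 5/60 + 25.24/3600 = 10 + 0.083333 + 0.007011 = 10.0903444
  hemisphere W, so the sign is −
Point 5:
  Latitude: 46 + 6/60 + 28.22/3600 = 46.1078389
  S → negative
  Longitude: 88° + 41/60 + 7.2/3600 = 88 + 0.683333 + 0.002000 = 88.6853333
  W ⇒ negate

1. -36.255833, 107.433889
2. -11.765194, -174.618333
3. -19.295272, -61.822375
4. 0.710833, -10.090344
5. -46.107839, -88.685333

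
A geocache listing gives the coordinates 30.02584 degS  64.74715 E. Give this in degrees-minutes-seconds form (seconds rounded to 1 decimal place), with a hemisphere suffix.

30°01′33.0″ S, 64°44′49.7″ E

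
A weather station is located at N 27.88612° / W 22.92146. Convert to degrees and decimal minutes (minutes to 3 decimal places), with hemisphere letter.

Lat: fractional part 0.886120 → 53.16720 minutes
Lon: fractional part 0.921460 → 55.28760 minutes

27° 53.167′ N, 22° 55.288′ W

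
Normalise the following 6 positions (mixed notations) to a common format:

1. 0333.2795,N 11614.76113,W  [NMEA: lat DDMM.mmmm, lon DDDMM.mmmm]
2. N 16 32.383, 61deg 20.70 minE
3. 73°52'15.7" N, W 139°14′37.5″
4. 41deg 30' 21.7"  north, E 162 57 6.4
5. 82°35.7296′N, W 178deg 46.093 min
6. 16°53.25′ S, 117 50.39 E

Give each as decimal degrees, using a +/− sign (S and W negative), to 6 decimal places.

1. 3.554658, -116.246019
2. 16.539717, 61.345000
3. 73.871028, -139.243750
4. 41.506028, 162.951778
5. 82.595493, -178.768217
6. -16.887500, 117.839833

Point 1:
  Latitude: degrees = first 2 digits = 3, minutes = 33.2795; 3 + 33.2795/60 = 3.5546583
  N ⇒ keep positive
  Lon: split at 3 digits → 116° and 14.76113′; 116 + 14.76113/60 = 116.2460188
  W → negative
Point 2:
  φ: 32.383′ = 0.539717°; total 16.5397167
  N → positive
  Lon: 61 + 20.7/60 = 61.3450000
  E ⇒ keep positive
Point 3:
  Latitude: 73 + 52/60 + 15.7/3600 = 73.8710278
  N → positive
  λ: 14′ + 37.5″ = 14.62500′; 139 + 14.62500/60 = 139.2437500
  W ⇒ negate
Point 4:
  Latitude: 41° + 30/60 + 21.7/3600 = 41 + 0.500000 + 0.006028 = 41.5060278
  N → positive
  Lon: 57′ + 6.4″ = 57.10667′; 162 + 57.10667/60 = 162.9517778
  E ⇒ keep positive
Point 5:
  Latitude: 82 + 35.7296/60 = 82.5954933
  N ⇒ keep positive
  λ: 178 + 46.093/60 = 178.7682167
  W → negative
Point 6:
  Latitude: 16 + 53.25/60 = 16.8875000
  hemisphere S, so the sign is −
  Longitude: 117 + 50.39/60 = 117.8398333
  E ⇒ keep positive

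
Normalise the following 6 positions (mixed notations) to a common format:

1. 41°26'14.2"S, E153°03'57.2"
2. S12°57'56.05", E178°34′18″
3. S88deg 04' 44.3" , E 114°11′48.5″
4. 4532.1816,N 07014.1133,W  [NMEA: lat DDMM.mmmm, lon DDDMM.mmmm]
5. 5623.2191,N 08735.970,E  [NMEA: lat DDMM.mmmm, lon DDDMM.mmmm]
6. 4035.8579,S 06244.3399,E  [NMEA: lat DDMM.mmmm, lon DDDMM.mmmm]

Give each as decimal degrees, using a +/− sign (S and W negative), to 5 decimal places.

1. -41.43728, 153.06589
2. -12.96557, 178.57167
3. -88.07897, 114.19681
4. 45.53636, -70.23522
5. 56.38699, 87.59950
6. -40.59763, 62.73900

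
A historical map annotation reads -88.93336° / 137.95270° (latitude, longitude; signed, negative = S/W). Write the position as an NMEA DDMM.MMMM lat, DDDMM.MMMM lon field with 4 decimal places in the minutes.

8856.0016,S / 13757.1620,E

Latitude is negative → S; |value| = 88.933360
Latitude: fractional part 0.933360 → 56.001600 minutes
λ: fractional part 0.952700 → 57.162000 minutes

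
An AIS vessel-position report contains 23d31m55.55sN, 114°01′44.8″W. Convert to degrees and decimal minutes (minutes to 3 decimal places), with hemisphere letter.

23° 31.926′ N, 114° 1.747′ W

Latitude: 31 + 55.55/60 = 31.92583′
Lon: 1 + 44.8/60 = 1.74667′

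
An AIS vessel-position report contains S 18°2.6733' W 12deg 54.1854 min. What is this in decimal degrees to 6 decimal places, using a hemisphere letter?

18.044555° S, 12.903090° W

Lat: 18 + 2.6733/60 = 18.0445550
Longitude: 12 + 54.1854/60 = 12.9030900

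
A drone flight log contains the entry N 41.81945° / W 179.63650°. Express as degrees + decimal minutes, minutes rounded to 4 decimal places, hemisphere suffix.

41° 49.1670′ N, 179° 38.1900′ W

Lat: 41° + 0.819450 × 60 = 41° 49.167000′
λ: 179° + 0.636500 × 60 = 179° 38.190000′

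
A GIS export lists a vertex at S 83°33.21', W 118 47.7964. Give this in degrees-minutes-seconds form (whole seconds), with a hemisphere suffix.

83°33′13″ S, 118°47′48″ W

φ: 33.21000′ → 33′ and 0.21000 × 60 = 12.60″
Lon: 47.79640′ → 47′ and 0.79640 × 60 = 47.78″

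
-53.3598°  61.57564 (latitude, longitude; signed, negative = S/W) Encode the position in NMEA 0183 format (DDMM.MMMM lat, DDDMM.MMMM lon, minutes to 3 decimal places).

5321.588,S / 06134.538,E

Latitude is negative → S; |value| = 53.359800
φ: fractional part 0.359800 → 21.58800 minutes
λ: minutes = (61.575640 − 61) × 60 = 34.53840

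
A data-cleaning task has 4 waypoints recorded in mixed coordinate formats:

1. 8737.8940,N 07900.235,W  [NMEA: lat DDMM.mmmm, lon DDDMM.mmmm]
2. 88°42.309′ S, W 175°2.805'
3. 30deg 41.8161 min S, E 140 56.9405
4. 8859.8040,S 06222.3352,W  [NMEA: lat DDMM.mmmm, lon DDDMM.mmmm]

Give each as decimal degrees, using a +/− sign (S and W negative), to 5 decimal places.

1. 87.63157, -79.00392
2. -88.70515, -175.04675
3. -30.69694, 140.94901
4. -88.99673, -62.37225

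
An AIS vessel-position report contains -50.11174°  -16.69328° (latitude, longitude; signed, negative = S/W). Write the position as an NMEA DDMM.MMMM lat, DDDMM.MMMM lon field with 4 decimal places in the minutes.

Latitude is negative → S; |value| = 50.111740
Latitude: fractional part 0.111740 → 6.704400 minutes
Longitude is negative → W; |value| = 16.693280
λ: 16° + 0.693280 × 60 = 16° 41.596800′

5006.7044,S / 01641.5968,W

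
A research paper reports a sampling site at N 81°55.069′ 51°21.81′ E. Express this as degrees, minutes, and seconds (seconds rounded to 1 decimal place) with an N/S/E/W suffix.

φ: fractional minutes 0.06900 × 60 = 4.140″
Lon: fractional minutes 0.81000 × 60 = 48.600″

81°55′4.1″ N, 51°21′48.6″ E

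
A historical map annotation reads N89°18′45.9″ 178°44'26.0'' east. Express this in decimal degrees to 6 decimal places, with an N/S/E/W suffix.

φ: 18′ + 45.9″ = 18.76500′; 89 + 18.76500/60 = 89.3127500
Lon: 178° + 44/60 + 26/3600 = 178 + 0.733333 + 0.007222 = 178.7405556

89.312750° N, 178.740556° E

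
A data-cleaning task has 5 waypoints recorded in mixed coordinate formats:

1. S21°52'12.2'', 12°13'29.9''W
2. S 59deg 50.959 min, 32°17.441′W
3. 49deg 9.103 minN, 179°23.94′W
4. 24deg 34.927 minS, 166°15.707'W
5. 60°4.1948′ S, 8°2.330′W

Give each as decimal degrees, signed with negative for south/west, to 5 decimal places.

1. -21.87006, -12.22497
2. -59.84932, -32.29068
3. 49.15172, -179.39900
4. -24.58212, -166.26178
5. -60.06991, -8.03883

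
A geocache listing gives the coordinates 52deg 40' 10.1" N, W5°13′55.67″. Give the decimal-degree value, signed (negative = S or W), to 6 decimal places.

52.669472, -5.232131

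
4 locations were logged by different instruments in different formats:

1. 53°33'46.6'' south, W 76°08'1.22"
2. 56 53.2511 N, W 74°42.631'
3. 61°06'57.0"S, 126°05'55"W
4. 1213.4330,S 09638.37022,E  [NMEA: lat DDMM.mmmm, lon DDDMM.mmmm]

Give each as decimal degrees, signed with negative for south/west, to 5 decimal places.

Point 1:
  Lat: 53 + 33/60 + 46.6/3600 = 53.562944
  S → negative
  Lon: 8′ + 1.22″ = 8.02033′; 76 + 8.02033/60 = 76.133672
  W ⇒ negate
Point 2:
  Latitude: 56 + 53.2511/60 = 56.887518
  N → positive
  Longitude: 74 + 42.631/60 = 74.710517
  hemisphere W, so the sign is −
Point 3:
  Lat: 61 + 6/60 + 57/3600 = 61.115833
  S → negative
  Lon: 126° + 5/60 + 55/3600 = 126 + 0.083333 + 0.015278 = 126.098611
  W → negative
Point 4:
  Lat: degrees = first 2 digits = 12, minutes = 13.433; 12 + 13.433/60 = 12.223883
  hemisphere S, so the sign is −
  λ: degrees = first 3 digits = 96, minutes = 38.37022; 96 + 38.37022/60 = 96.639504
  E ⇒ keep positive

1. -53.56294, -76.13367
2. 56.88752, -74.71052
3. -61.11583, -126.09861
4. -12.22388, 96.63950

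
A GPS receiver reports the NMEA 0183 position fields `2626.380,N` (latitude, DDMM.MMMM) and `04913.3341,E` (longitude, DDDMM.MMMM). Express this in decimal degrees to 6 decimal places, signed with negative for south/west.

26.439667, 49.222235

φ: degrees = first 2 digits = 26, minutes = 26.38; 26 + 26.38/60 = 26.4396667
N → positive
λ: degrees = first 3 digits = 49, minutes = 13.3341; 49 + 13.3341/60 = 49.2222350
E → positive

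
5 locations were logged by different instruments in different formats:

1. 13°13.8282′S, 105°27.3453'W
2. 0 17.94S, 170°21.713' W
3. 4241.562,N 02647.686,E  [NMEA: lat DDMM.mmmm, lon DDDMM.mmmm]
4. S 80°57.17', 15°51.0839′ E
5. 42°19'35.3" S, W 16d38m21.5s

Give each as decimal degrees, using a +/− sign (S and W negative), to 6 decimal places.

1. -13.230470, -105.455755
2. -0.299000, -170.361883
3. 42.692700, 26.794767
4. -80.952833, 15.851398
5. -42.326472, -16.639306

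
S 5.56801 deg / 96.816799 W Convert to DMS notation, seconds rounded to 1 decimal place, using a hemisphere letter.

5°34′4.8″ S, 96°49′0.5″ W

Latitude: 0.568010 × 60 = 34.08060′ → 34′, remainder × 60 = 4.836″
Longitude: whole degrees 96; 49.00794′ → 49′ and 0.476″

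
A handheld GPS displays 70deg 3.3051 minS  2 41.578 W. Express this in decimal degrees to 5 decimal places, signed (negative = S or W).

-70.05509, -2.69297

Lat: 3.3051′ = 0.055085°; total 70.055085
S → negative
Lon: 41.578′ = 0.692967°; total 2.692967
W → negative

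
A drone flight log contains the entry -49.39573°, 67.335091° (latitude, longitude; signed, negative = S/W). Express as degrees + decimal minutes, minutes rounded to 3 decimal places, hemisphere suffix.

49° 23.744′ S, 67° 20.105′ E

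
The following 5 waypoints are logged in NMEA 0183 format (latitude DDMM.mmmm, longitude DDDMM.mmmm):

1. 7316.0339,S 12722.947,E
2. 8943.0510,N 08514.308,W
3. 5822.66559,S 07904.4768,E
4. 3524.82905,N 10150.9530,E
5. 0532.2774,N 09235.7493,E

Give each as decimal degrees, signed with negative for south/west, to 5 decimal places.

1. -73.26723, 127.38245
2. 89.71752, -85.23847
3. -58.37776, 79.07461
4. 35.41382, 101.84922
5. 5.53796, 92.59582

Point 1:
  Lat: split at 2 digits → 73° and 16.0339′; 73 + 16.0339/60 = 73.267232
  S → negative
  Longitude: split at 3 digits → 127° and 22.947′; 127 + 22.947/60 = 127.382450
  E → positive
Point 2:
  Lat: split at 2 digits → 89° and 43.051′; 89 + 43.051/60 = 89.717517
  N → positive
  λ: split at 3 digits → 085° and 14.308′; 85 + 14.308/60 = 85.238467
  W ⇒ negate
Point 3:
  Latitude: degrees = first 2 digits = 58, minutes = 22.66559; 58 + 22.66559/60 = 58.377760
  S → negative
  λ: degrees = first 3 digits = 79, minutes = 4.4768; 79 + 4.4768/60 = 79.074613
  E → positive
Point 4:
  Latitude: split at 2 digits → 35° and 24.82905′; 35 + 24.82905/60 = 35.413818
  N ⇒ keep positive
  λ: split at 3 digits → 101° and 50.953′; 101 + 50.953/60 = 101.849217
  E → positive
Point 5:
  Lat: split at 2 digits → 05° and 32.2774′; 5 + 32.2774/60 = 5.537957
  N ⇒ keep positive
  Longitude: split at 3 digits → 092° and 35.7493′; 92 + 35.7493/60 = 92.595822
  E ⇒ keep positive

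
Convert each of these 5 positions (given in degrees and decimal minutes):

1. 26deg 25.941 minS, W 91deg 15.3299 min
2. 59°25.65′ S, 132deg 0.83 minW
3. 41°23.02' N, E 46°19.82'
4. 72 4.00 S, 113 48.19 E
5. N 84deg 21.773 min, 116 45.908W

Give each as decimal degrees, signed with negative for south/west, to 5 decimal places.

Point 1:
  Lat: 26 + 25.941/60 = 26.432350
  hemisphere S, so the sign is −
  λ: 91 + 15.3299/60 = 91.255498
  hemisphere W, so the sign is −
Point 2:
  φ: 59 + 25.65/60 = 59.427500
  S ⇒ negate
  Longitude: 0.83′ = 0.013833°; total 132.013833
  hemisphere W, so the sign is −
Point 3:
  Latitude: 23.02′ = 0.383667°; total 41.383667
  N ⇒ keep positive
  Lon: 46 + 19.82/60 = 46.330333
  E ⇒ keep positive
Point 4:
  Lat: 72 + 4/60 = 72.066667
  S → negative
  λ: 113 + 48.19/60 = 113.803167
  E ⇒ keep positive
Point 5:
  Latitude: 21.773′ = 0.362883°; total 84.362883
  N ⇒ keep positive
  Longitude: 116 + 45.908/60 = 116.765133
  hemisphere W, so the sign is −

1. -26.43235, -91.25550
2. -59.42750, -132.01383
3. 41.38367, 46.33033
4. -72.06667, 113.80317
5. 84.36288, -116.76513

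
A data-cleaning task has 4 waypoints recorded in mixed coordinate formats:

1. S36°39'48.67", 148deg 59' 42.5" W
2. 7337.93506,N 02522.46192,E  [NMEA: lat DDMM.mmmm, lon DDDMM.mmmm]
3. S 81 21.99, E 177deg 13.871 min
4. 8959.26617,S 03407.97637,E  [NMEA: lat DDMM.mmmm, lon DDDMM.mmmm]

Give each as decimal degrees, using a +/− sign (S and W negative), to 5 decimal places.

Point 1:
  Latitude: 36° + 39/60 + 48.67/3600 = 36 + 0.650000 + 0.013519 = 36.663519
  S → negative
  Longitude: 59′ + 42.5″ = 59.70833′; 148 + 59.70833/60 = 148.995139
  W ⇒ negate
Point 2:
  φ: degrees = first 2 digits = 73, minutes = 37.93506; 73 + 37.93506/60 = 73.632251
  N → positive
  λ: degrees = first 3 digits = 25, minutes = 22.46192; 25 + 22.46192/60 = 25.374365
  E → positive
Point 3:
  φ: 81 + 21.99/60 = 81.366500
  S ⇒ negate
  Lon: 177 + 13.871/60 = 177.231183
  E → positive
Point 4:
  Latitude: degrees = first 2 digits = 89, minutes = 59.26617; 89 + 59.26617/60 = 89.987770
  S → negative
  Longitude: split at 3 digits → 034° and 7.97637′; 34 + 7.97637/60 = 34.132940
  E ⇒ keep positive

1. -36.66352, -148.99514
2. 73.63225, 25.37437
3. -81.36650, 177.23118
4. -89.98777, 34.13294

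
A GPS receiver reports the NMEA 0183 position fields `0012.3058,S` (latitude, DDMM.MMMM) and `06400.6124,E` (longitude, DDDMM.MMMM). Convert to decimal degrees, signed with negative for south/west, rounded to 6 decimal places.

-0.205097, 64.010207

Lat: degrees = first 2 digits = 0, minutes = 12.3058; 0 + 12.3058/60 = 0.2050967
S ⇒ negate
λ: split at 3 digits → 064° and 0.6124′; 64 + 0.6124/60 = 64.0102067
E → positive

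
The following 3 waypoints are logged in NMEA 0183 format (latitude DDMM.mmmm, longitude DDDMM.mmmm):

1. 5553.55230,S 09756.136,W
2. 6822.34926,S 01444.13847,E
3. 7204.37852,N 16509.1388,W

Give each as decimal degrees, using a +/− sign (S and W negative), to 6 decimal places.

Point 1:
  φ: split at 2 digits → 55° and 53.5523′; 55 + 53.5523/60 = 55.8925383
  hemisphere S, so the sign is −
  Longitude: degrees = first 3 digits = 97, minutes = 56.136; 97 + 56.136/60 = 97.9356000
  W ⇒ negate
Point 2:
  φ: degrees = first 2 digits = 68, minutes = 22.34926; 68 + 22.34926/60 = 68.3724877
  S → negative
  Longitude: split at 3 digits → 014° and 44.13847′; 14 + 44.13847/60 = 14.7356412
  E → positive
Point 3:
  Latitude: split at 2 digits → 72° and 4.37852′; 72 + 4.37852/60 = 72.0729753
  N → positive
  λ: split at 3 digits → 165° and 9.1388′; 165 + 9.1388/60 = 165.1523133
  hemisphere W, so the sign is −

1. -55.892538, -97.935600
2. -68.372488, 14.735641
3. 72.072975, -165.152313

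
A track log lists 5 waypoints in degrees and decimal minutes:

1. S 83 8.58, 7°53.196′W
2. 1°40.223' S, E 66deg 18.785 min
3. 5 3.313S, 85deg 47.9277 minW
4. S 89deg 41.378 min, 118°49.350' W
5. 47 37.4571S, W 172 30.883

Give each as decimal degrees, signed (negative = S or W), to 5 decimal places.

Point 1:
  Latitude: 8.58′ = 0.143000°; total 83.143000
  S ⇒ negate
  λ: 7 + 53.196/60 = 7.886600
  W ⇒ negate
Point 2:
  φ: 40.223′ = 0.670383°; total 1.670383
  hemisphere S, so the sign is −
  Longitude: 18.785′ = 0.313083°; total 66.313083
  E → positive
Point 3:
  φ: 3.313′ = 0.055217°; total 5.055217
  hemisphere S, so the sign is −
  Lon: 85 + 47.9277/60 = 85.798795
  W → negative
Point 4:
  Lat: 41.378′ = 0.689633°; total 89.689633
  hemisphere S, so the sign is −
  λ: 49.35′ = 0.822500°; total 118.822500
  hemisphere W, so the sign is −
Point 5:
  φ: 47 + 37.4571/60 = 47.624285
  S ⇒ negate
  λ: 172 + 30.883/60 = 172.514717
  W → negative

1. -83.14300, -7.88660
2. -1.67038, 66.31308
3. -5.05522, -85.79880
4. -89.68963, -118.82250
5. -47.62429, -172.51472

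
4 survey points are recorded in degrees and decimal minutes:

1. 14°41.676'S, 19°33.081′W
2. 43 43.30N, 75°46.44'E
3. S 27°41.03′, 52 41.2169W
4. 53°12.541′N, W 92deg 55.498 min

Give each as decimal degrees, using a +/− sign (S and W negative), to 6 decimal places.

1. -14.694600, -19.551350
2. 43.721667, 75.774000
3. -27.683833, -52.686948
4. 53.209017, -92.924967

Point 1:
  Latitude: 14 + 41.676/60 = 14.6946000
  S ⇒ negate
  λ: 19 + 33.081/60 = 19.5513500
  W ⇒ negate
Point 2:
  φ: 43.3′ = 0.721667°; total 43.7216667
  N ⇒ keep positive
  λ: 46.44′ = 0.774000°; total 75.7740000
  E ⇒ keep positive
Point 3:
  Latitude: 27 + 41.03/60 = 27.6838333
  S → negative
  Longitude: 41.2169′ = 0.686948°; total 52.6869483
  hemisphere W, so the sign is −
Point 4:
  Lat: 53 + 12.541/60 = 53.2090167
  N → positive
  λ: 92 + 55.498/60 = 92.9249667
  hemisphere W, so the sign is −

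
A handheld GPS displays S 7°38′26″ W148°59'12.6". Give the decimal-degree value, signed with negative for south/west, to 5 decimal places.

-7.64056, -148.98683

Latitude: 38′ + 26″ = 38.43333′; 7 + 38.43333/60 = 7.640556
S ⇒ negate
λ: 148° + 59/60 + 12.6/3600 = 148 + 0.983333 + 0.003500 = 148.986833
W → negative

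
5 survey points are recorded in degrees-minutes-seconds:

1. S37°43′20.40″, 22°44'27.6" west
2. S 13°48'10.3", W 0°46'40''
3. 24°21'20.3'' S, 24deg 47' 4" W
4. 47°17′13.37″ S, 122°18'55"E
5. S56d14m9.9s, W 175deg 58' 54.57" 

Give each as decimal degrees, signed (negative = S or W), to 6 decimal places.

1. -37.722333, -22.741000
2. -13.802861, -0.777778
3. -24.355639, -24.784444
4. -47.287047, 122.315278
5. -56.236083, -175.981825

Point 1:
  Lat: 37° + 43/60 + 20.4/3600 = 37 + 0.716667 + 0.005667 = 37.7223333
  S ⇒ negate
  λ: 22° + 44/60 + 27.6/3600 = 22 + 0.733333 + 0.007667 = 22.7410000
  W → negative
Point 2:
  φ: 13 + 48/60 + 10.3/3600 = 13.8028611
  S → negative
  Lon: 46′ + 40″ = 46.66667′; 0 + 46.66667/60 = 0.7777778
  W → negative
Point 3:
  Latitude: 21′ + 20.3″ = 21.33833′; 24 + 21.33833/60 = 24.3556389
  S ⇒ negate
  Lon: 24° + 47/60 + 4/3600 = 24 + 0.783333 + 0.001111 = 24.7844444
  W ⇒ negate
Point 4:
  Lat: 47° + 17/60 + 13.37/3600 = 47 + 0.283333 + 0.003714 = 47.2870472
  S ⇒ negate
  Longitude: 122° + 18/60 + 55/3600 = 122 + 0.300000 + 0.015278 = 122.3152778
  E → positive
Point 5:
  φ: 56 + 14/60 + 9.9/3600 = 56.2360833
  S → negative
  Longitude: 58′ + 54.57″ = 58.90950′; 175 + 58.90950/60 = 175.9818250
  hemisphere W, so the sign is −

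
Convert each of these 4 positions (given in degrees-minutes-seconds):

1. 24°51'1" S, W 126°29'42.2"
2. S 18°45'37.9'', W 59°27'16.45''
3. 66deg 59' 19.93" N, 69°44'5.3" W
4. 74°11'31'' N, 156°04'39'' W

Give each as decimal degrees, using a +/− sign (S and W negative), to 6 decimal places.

Point 1:
  Latitude: 51′ + 1″ = 51.01667′; 24 + 51.01667/60 = 24.8502778
  S → negative
  λ: 29′ + 42.2″ = 29.70333′; 126 + 29.70333/60 = 126.4950556
  hemisphere W, so the sign is −
Point 2:
  φ: 45′ + 37.9″ = 45.63167′; 18 + 45.63167/60 = 18.7605278
  S ⇒ negate
  λ: 59 + 27/60 + 16.45/3600 = 59.4545694
  W → negative
Point 3:
  φ: 66° + 59/60 + 19.93/3600 = 66 + 0.983333 + 0.005536 = 66.9888694
  N → positive
  Lon: 44′ + 5.3″ = 44.08833′; 69 + 44.08833/60 = 69.7348056
  W ⇒ negate
Point 4:
  Latitude: 74° + 11/60 + 31/3600 = 74 + 0.183333 + 0.008611 = 74.1919444
  N ⇒ keep positive
  λ: 4′ + 39″ = 4.65000′; 156 + 4.65000/60 = 156.0775000
  W → negative

1. -24.850278, -126.495056
2. -18.760528, -59.454569
3. 66.988869, -69.734806
4. 74.191944, -156.077500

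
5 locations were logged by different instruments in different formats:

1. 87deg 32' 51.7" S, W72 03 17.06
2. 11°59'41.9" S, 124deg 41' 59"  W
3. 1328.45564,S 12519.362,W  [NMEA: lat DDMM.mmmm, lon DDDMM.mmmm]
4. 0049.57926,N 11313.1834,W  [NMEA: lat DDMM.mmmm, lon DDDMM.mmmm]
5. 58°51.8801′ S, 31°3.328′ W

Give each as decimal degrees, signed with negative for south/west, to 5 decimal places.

1. -87.54769, -72.05474
2. -11.99497, -124.69972
3. -13.47426, -125.32270
4. 0.82632, -113.21972
5. -58.86467, -31.05547

Point 1:
  Latitude: 87° + 32/60 + 51.7/3600 = 87 + 0.533333 + 0.014361 = 87.547694
  hemisphere S, so the sign is −
  λ: 72 + 3/60 + 17.06/3600 = 72.054739
  W ⇒ negate
Point 2:
  Latitude: 59′ + 41.9″ = 59.69833′; 11 + 59.69833/60 = 11.994972
  S ⇒ negate
  Lon: 124 + 41/60 + 59/3600 = 124.699722
  W ⇒ negate
Point 3:
  Lat: degrees = first 2 digits = 13, minutes = 28.45564; 13 + 28.45564/60 = 13.474261
  hemisphere S, so the sign is −
  Lon: split at 3 digits → 125° and 19.362′; 125 + 19.362/60 = 125.322700
  W ⇒ negate
Point 4:
  Lat: split at 2 digits → 00° and 49.57926′; 0 + 49.57926/60 = 0.826321
  N → positive
  Lon: split at 3 digits → 113° and 13.1834′; 113 + 13.1834/60 = 113.219723
  hemisphere W, so the sign is −
Point 5:
  φ: 51.8801′ = 0.864668°; total 58.864668
  S → negative
  λ: 31 + 3.328/60 = 31.055467
  W → negative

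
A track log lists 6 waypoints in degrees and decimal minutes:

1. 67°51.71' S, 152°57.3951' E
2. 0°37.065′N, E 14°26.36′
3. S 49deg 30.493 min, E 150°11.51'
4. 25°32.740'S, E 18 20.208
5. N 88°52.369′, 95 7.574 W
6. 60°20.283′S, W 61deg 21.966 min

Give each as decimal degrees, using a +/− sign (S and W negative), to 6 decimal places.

Point 1:
  Latitude: 67 + 51.71/60 = 67.8618333
  hemisphere S, so the sign is −
  Longitude: 152 + 57.3951/60 = 152.9565850
  E ⇒ keep positive
Point 2:
  Latitude: 0 + 37.065/60 = 0.6177500
  N ⇒ keep positive
  λ: 26.36′ = 0.439333°; total 14.4393333
  E ⇒ keep positive
Point 3:
  φ: 49 + 30.493/60 = 49.5082167
  S → negative
  Lon: 150 + 11.51/60 = 150.1918333
  E ⇒ keep positive
Point 4:
  Lat: 25 + 32.74/60 = 25.5456667
  S → negative
  Lon: 18 + 20.208/60 = 18.3368000
  E → positive
Point 5:
  Lat: 52.369′ = 0.872817°; total 88.8728167
  N → positive
  Lon: 7.574′ = 0.126233°; total 95.1262333
  W ⇒ negate
Point 6:
  φ: 60 + 20.283/60 = 60.3380500
  S → negative
  Lon: 21.966′ = 0.366100°; total 61.3661000
  W → negative

1. -67.861833, 152.956585
2. 0.617750, 14.439333
3. -49.508217, 150.191833
4. -25.545667, 18.336800
5. 88.872817, -95.126233
6. -60.338050, -61.366100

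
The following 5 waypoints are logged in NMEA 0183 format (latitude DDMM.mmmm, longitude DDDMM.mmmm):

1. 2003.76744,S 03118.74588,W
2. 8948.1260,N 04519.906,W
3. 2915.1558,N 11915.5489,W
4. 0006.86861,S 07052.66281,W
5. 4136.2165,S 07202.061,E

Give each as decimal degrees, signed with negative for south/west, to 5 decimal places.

Point 1:
  φ: split at 2 digits → 20° and 3.76744′; 20 + 3.76744/60 = 20.062791
  hemisphere S, so the sign is −
  Longitude: degrees = first 3 digits = 31, minutes = 18.74588; 31 + 18.74588/60 = 31.312431
  W ⇒ negate
Point 2:
  Lat: split at 2 digits → 89° and 48.126′; 89 + 48.126/60 = 89.802100
  N → positive
  Lon: degrees = first 3 digits = 45, minutes = 19.906; 45 + 19.906/60 = 45.331767
  W → negative
Point 3:
  φ: split at 2 digits → 29° and 15.1558′; 29 + 15.1558/60 = 29.252597
  N → positive
  λ: degrees = first 3 digits = 119, minutes = 15.5489; 119 + 15.5489/60 = 119.259148
  W ⇒ negate
Point 4:
  Latitude: split at 2 digits → 00° and 6.86861′; 0 + 6.86861/60 = 0.114477
  S ⇒ negate
  Lon: degrees = first 3 digits = 70, minutes = 52.66281; 70 + 52.66281/60 = 70.877714
  W ⇒ negate
Point 5:
  Latitude: split at 2 digits → 41° and 36.2165′; 41 + 36.2165/60 = 41.603608
  hemisphere S, so the sign is −
  λ: degrees = first 3 digits = 72, minutes = 2.061; 72 + 2.061/60 = 72.034350
  E → positive

1. -20.06279, -31.31243
2. 89.80210, -45.33177
3. 29.25260, -119.25915
4. -0.11448, -70.87771
5. -41.60361, 72.03435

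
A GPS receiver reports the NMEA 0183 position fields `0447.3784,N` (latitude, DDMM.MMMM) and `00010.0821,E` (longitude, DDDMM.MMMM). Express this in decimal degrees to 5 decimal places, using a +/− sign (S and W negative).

4.78964, 0.16804

Latitude: split at 2 digits → 04° and 47.3784′; 4 + 47.3784/60 = 4.789640
N → positive
λ: degrees = first 3 digits = 0, minutes = 10.0821; 0 + 10.0821/60 = 0.168035
E ⇒ keep positive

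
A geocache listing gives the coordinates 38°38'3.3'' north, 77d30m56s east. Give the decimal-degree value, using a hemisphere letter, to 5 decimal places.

38.63425° N, 77.51556° E

Lat: 38′ + 3.3″ = 38.05500′; 38 + 38.05500/60 = 38.634250
Longitude: 77° + 30/60 + 56/3600 = 77 + 0.500000 + 0.015556 = 77.515556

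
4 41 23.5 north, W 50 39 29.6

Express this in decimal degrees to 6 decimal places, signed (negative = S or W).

Lat: 4° + 41/60 + 23.5/3600 = 4 + 0.683333 + 0.006528 = 4.6898611
N ⇒ keep positive
Longitude: 50 + 39/60 + 29.6/3600 = 50.6582222
W ⇒ negate

4.689861, -50.658222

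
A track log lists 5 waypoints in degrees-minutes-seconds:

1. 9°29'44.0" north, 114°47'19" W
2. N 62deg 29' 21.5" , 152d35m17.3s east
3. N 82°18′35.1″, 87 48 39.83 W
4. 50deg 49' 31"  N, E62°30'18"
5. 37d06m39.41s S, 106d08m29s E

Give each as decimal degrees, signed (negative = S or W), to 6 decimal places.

1. 9.495556, -114.788611
2. 62.489306, 152.588139
3. 82.309750, -87.811064
4. 50.825278, 62.505000
5. -37.110947, 106.141389

Point 1:
  Lat: 9° + 29/60 + 44/3600 = 9 + 0.483333 + 0.012222 = 9.4955556
  N → positive
  λ: 47′ + 19″ = 47.31667′; 114 + 47.31667/60 = 114.7886111
  hemisphere W, so the sign is −
Point 2:
  φ: 62° + 29/60 + 21.5/3600 = 62 + 0.483333 + 0.005972 = 62.4893056
  N ⇒ keep positive
  Longitude: 152 + 35/60 + 17.3/3600 = 152.5881389
  E → positive
Point 3:
  Lat: 82° + 18/60 + 35.1/3600 = 82 + 0.300000 + 0.009750 = 82.3097500
  N ⇒ keep positive
  Lon: 87° + 48/60 + 39.83/3600 = 87 + 0.800000 + 0.011064 = 87.8110639
  W ⇒ negate
Point 4:
  Latitude: 49′ + 31″ = 49.51667′; 50 + 49.51667/60 = 50.8252778
  N ⇒ keep positive
  Longitude: 30′ + 18″ = 30.30000′; 62 + 30.30000/60 = 62.5050000
  E ⇒ keep positive
Point 5:
  Lat: 37 + 6/60 + 39.41/3600 = 37.1109472
  hemisphere S, so the sign is −
  λ: 106 + 8/60 + 29/3600 = 106.1413889
  E ⇒ keep positive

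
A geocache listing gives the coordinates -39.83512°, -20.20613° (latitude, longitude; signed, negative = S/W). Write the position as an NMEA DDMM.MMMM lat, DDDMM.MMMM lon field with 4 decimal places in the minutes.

3950.1072,S / 02012.3678,W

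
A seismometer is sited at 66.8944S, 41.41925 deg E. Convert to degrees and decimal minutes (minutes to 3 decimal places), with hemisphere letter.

66° 53.664′ S, 41° 25.155′ E

Latitude: 66° + 0.894400 × 60 = 66° 53.66400′
λ: 41° + 0.419250 × 60 = 41° 25.15500′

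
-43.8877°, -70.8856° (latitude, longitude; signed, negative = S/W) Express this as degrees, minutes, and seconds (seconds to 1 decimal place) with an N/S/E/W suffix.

Latitude is negative → S; |value| = 43.887700
Latitude: whole degrees 43; 53.26200′ → 53′ and 15.720″
Longitude is negative → W; |value| = 70.885600
λ: whole degrees 70; 53.13600′ → 53′ and 8.160″

43°53′15.7″ S, 70°53′8.2″ W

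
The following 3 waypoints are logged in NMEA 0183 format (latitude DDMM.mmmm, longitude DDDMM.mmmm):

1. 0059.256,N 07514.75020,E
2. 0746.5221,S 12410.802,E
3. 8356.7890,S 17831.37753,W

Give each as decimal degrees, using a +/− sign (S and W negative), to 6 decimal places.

1. 0.987600, 75.245837
2. -7.775368, 124.180033
3. -83.946483, -178.522959

Point 1:
  Lat: split at 2 digits → 00° and 59.256′; 0 + 59.256/60 = 0.9876000
  N → positive
  λ: split at 3 digits → 075° and 14.7502′; 75 + 14.7502/60 = 75.2458367
  E ⇒ keep positive
Point 2:
  Latitude: split at 2 digits → 07° and 46.5221′; 7 + 46.5221/60 = 7.7753683
  S → negative
  Lon: split at 3 digits → 124° and 10.802′; 124 + 10.802/60 = 124.1800333
  E ⇒ keep positive
Point 3:
  φ: split at 2 digits → 83° and 56.789′; 83 + 56.789/60 = 83.9464833
  hemisphere S, so the sign is −
  λ: split at 3 digits → 178° and 31.37753′; 178 + 31.37753/60 = 178.5229588
  hemisphere W, so the sign is −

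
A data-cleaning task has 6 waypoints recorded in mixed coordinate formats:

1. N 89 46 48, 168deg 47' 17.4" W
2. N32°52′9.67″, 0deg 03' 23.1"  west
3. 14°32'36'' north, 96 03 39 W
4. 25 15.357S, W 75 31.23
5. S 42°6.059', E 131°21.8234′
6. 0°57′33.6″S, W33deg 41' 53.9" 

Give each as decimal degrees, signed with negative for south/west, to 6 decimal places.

1. 89.780000, -168.788167
2. 32.869353, -0.056417
3. 14.543333, -96.060833
4. -25.255950, -75.520500
5. -42.100983, 131.363723
6. -0.959333, -33.698306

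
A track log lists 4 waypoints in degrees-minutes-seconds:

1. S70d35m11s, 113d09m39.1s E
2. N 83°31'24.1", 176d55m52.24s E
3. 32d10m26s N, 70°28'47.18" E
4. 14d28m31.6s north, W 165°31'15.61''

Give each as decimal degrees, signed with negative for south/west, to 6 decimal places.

Point 1:
  φ: 70 + 35/60 + 11/3600 = 70.5863889
  S → negative
  Longitude: 113° + 9/60 + 39.1/3600 = 113 + 0.150000 + 0.010861 = 113.1608611
  E ⇒ keep positive
Point 2:
  Latitude: 31′ + 24.1″ = 31.40167′; 83 + 31.40167/60 = 83.5233611
  N ⇒ keep positive
  Longitude: 55′ + 52.24″ = 55.87067′; 176 + 55.87067/60 = 176.9311778
  E ⇒ keep positive
Point 3:
  Latitude: 32 + 10/60 + 26/3600 = 32.1738889
  N ⇒ keep positive
  λ: 28′ + 47.18″ = 28.78633′; 70 + 28.78633/60 = 70.4797722
  E → positive
Point 4:
  φ: 14° + 28/60 + 31.6/3600 = 14 + 0.466667 + 0.008778 = 14.4754444
  N → positive
  Longitude: 165 + 31/60 + 15.61/3600 = 165.5210028
  W ⇒ negate

1. -70.586389, 113.160861
2. 83.523361, 176.931178
3. 32.173889, 70.479772
4. 14.475444, -165.521003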